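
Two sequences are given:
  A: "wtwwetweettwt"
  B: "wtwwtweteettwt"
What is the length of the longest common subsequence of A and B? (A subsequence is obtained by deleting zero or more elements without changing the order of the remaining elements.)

12

Backtracking the LCS table gives one alignment: w (A1,B1) → t (A2,B2) → w (A3,B4) → w (A4,B6) → e (A5,B7) → t (A6,B8) → e (A8,B9) → e (A9,B10) → t (A10,B11) → t (A11,B12) → w (A12,B13) → t (A13,B14).
So the longest common subsequence has length 12.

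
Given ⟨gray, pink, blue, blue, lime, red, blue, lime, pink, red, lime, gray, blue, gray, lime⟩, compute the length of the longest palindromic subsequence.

Using dp[i][j] = 2 + dp[i+1][j−1] if the ends match, else max(dp[i+1][j], dp[i][j−1]):
dp[1][15] = 9. A witness is gray blue lime red pink red lime blue gray at positions 1,3,5,6,9,10,11,13,14.

9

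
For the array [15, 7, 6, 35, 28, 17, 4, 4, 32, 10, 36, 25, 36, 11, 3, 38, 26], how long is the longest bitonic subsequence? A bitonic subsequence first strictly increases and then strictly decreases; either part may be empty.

7

Let inc[i] be the LIS ending at i and dec[i] the longest strictly decreasing subsequence starting at i. inc = [1, 1, 1, 2, 2, 2, 1, 1, 3, 2, 4, 3, 4, 3, 1, 5, 4], dec = [5, 4, 3, 5, 4, 3, 2, 2, 4, 2, 4, 3, 3, 2, 1, 2, 1].
max_i inc[i]+dec[i]−1 = 7, with one witness 15, 28, 32, 36, 25, 11, 3.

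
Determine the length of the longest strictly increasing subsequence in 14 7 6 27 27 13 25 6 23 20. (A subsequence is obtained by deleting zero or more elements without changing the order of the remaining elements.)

3

One longest increasing subsequence is 7, 13, 25 (positions 2,6,7), of length 3; no longer one exists.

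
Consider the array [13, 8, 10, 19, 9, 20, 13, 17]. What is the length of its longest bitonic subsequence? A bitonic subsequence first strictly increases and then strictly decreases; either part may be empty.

One longest bitonic subsequence is 8, 10, 19, 20, 17 (positions 2,3,4,6,8): it rises to 20 then falls. Length 5 is optimal.

5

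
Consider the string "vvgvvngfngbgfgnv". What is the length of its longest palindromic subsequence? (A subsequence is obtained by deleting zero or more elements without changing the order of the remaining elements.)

11

Using dp[i][j] = 2 + dp[i+1][j−1] if the ends match, else max(dp[i+1][j], dp[i][j−1]):
dp[1][16] = 11. A witness is vngfgbgfgnv at positions 1,6,7,8,10,11,12,13,14,15,16.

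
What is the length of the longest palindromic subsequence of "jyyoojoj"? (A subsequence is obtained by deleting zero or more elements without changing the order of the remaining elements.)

5

Using dp[i][j] = 2 + dp[i+1][j−1] if the ends match, else max(dp[i+1][j], dp[i][j−1]):
dp[1][8] = 5. A witness is jojoj at positions 1,4,6,7,8.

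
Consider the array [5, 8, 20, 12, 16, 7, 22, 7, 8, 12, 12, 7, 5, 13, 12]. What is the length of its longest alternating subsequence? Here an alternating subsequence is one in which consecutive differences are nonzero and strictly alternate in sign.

A longest alternating subsequence is 5, 20, 12, 16, 7, 22, 7, 8, 7, 13, 12 (positions 1,3,4,5,6,7,8,9,12,14,15); its 10 consecutive differences strictly alternate in sign, and length 11 is optimal.

11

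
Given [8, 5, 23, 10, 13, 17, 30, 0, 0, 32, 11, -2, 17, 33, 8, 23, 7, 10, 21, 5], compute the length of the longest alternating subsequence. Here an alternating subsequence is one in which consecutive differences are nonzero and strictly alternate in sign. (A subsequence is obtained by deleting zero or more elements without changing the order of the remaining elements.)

14

A longest alternating subsequence is 8, 5, 23, 10, 13, 0, 32, 11, 17, 8, 23, 7, 10, 5 (positions 1,2,3,4,5,8,10,11,13,15,16,17,18,20); its 13 consecutive differences strictly alternate in sign, and length 14 is optimal.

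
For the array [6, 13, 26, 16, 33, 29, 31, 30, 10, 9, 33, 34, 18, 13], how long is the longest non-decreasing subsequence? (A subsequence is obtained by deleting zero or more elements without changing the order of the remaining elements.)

7

Let dp[i] be the longest non-decreasing subsequence ending at position i. Then dp = [1, 2, 3, 3, 4, 4, 5, 5, 2, 2, 6, 7, 4, 3].
The maximum is 7; one witness is 6, 13, 26, 29, 31, 33, 34 at positions 1,2,3,6,7,11,12.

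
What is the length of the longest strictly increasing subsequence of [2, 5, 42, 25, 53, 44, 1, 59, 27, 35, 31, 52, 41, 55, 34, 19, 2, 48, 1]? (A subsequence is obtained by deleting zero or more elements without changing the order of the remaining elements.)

7

Let dp[i] be the longest increasing subsequence ending at position i. Then dp = [1, 2, 3, 3, 4, 4, 1, 5, 4, 5, 5, 6, 6, 7, 6, 3, 2, 7, 1].
The maximum is 7; one witness is 2, 5, 25, 27, 35, 52, 55 at positions 1,2,4,9,10,12,14.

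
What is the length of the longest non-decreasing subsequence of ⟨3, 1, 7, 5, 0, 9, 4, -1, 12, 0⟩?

One longest non-decreasing subsequence is 3, 7, 9, 12 (positions 1,3,6,9), of length 4; no longer one exists.

4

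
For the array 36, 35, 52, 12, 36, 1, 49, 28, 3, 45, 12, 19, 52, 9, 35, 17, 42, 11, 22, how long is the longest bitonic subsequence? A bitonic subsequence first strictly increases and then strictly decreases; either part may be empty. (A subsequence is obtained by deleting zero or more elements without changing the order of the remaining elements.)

8

Let inc[i] be the LIS ending at i and dec[i] the longest strictly decreasing subsequence starting at i. inc = [1, 1, 2, 1, 2, 1, 3, 2, 2, 3, 3, 4, 5, 3, 5, 4, 6, 4, 5], dec = [6, 5, 6, 2, 5, 1, 5, 4, 1, 4, 2, 3, 4, 1, 3, 2, 2, 1, 1].
max_i inc[i]+dec[i]−1 = 8, with one witness 1, 3, 12, 19, 52, 35, 17, 11.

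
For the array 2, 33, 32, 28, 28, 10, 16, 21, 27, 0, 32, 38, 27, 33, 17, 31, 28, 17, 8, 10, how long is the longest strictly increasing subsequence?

7

Let dp[i] be the longest increasing subsequence ending at position i. Then dp = [1, 2, 2, 2, 2, 2, 3, 4, 5, 1, 6, 7, 5, 7, 4, 6, 6, 4, 2, 3].
The maximum is 7; one witness is 2, 10, 16, 21, 27, 32, 38 at positions 1,6,7,8,9,11,12.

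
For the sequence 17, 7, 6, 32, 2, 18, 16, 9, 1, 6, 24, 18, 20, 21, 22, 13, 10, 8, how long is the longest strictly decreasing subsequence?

Scanning left to right, the best length ending at each element is: 17→1, 7→2, 6→3, 32→1, 2→4, 18→2, 16→3, 9→4, 1→5, 6→5, 24→2, 18→3, 20→3, 21→3, 22→3, 13→4, 10→5, 8→6.
So the longest decreasing subsequence has length 6, e.g. 32, 18, 16, 13, 10, 8.

6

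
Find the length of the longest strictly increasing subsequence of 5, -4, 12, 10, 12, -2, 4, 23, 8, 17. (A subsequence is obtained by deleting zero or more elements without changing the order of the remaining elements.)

Scanning left to right, the best length ending at each element is: 5→1, -4→1, 12→2, 10→2, 12→3, -2→2, 4→3, 23→4, 8→4, 17→5.
So the longest increasing subsequence has length 5, e.g. -4, -2, 4, 8, 17.

5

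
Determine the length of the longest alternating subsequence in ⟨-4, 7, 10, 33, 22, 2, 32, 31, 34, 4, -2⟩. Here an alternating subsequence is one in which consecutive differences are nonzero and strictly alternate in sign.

Track the best alternating length ending on an up-step vs a down-step at each position: up/down = 1/1, 2/1, 2/1, 2/1, 2/3, 2/3, 4/3, 4/5, 6/1, 4/7, 2/7.
The maximum over both is 7; one such subsequence is -4, 33, 22, 32, 31, 34, 4.

7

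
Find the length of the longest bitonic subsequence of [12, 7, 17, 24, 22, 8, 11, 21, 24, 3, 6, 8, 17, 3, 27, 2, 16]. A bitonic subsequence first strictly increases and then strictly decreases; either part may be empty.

Let inc[i] be the LIS ending at i and dec[i] the longest strictly decreasing subsequence starting at i. inc = [1, 1, 2, 3, 3, 2, 3, 4, 5, 1, 2, 3, 4, 1, 6, 1, 4], dec = [5, 4, 5, 6, 5, 4, 4, 4, 4, 2, 3, 3, 3, 2, 2, 1, 1].
max_i inc[i]+dec[i]−1 = 8, with one witness 12, 17, 24, 22, 21, 17, 3, 2.

8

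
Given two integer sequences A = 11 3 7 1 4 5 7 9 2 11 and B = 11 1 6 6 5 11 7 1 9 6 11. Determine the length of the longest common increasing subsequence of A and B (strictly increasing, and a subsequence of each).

For each value that appears in both, track the longest common increasing run ending there.
The best achievable length is 5; one witness is 1, 5, 7, 9, 11 (A-positions 4,6,7,8,10, B-positions 2,5,7,9,11).

5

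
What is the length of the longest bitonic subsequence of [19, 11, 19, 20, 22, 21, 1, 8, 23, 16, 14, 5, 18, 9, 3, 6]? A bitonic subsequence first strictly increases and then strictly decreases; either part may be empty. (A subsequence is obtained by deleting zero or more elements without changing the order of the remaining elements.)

9

One longest bitonic subsequence is 11, 19, 20, 22, 21, 16, 14, 9, 6 (positions 2,3,4,5,6,10,11,14,16): it rises to 22 then falls. Length 9 is optimal.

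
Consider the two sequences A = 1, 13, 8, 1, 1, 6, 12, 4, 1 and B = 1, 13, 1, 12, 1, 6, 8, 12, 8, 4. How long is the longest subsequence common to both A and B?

Backtracking the LCS table gives one alignment: 1 (A1,B1) → 13 (A2,B2) → 1 (A4,B3) → 1 (A5,B5) → 6 (A6,B6) → 12 (A7,B8) → 4 (A8,B10).
So the longest common subsequence has length 7.

7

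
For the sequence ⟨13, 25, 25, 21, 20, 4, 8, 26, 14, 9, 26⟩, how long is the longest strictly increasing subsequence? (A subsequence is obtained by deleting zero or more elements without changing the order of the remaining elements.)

4

Scanning left to right, the best length ending at each element is: 13→1, 25→2, 25→2, 21→2, 20→2, 4→1, 8→2, 26→3, 14→3, 9→3, 26→4.
So the longest increasing subsequence has length 4, e.g. 4, 8, 14, 26.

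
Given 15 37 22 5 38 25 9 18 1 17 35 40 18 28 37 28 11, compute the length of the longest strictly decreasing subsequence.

One longest decreasing subsequence is 37, 22, 18, 17, 11 (positions 2,3,8,10,17), of length 5; no longer one exists.

5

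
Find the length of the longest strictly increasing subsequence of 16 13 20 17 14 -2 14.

Let dp[i] be the longest increasing subsequence ending at position i. Then dp = [1, 1, 2, 2, 2, 1, 2].
The maximum is 2; one witness is 16, 20 at positions 1,3.

2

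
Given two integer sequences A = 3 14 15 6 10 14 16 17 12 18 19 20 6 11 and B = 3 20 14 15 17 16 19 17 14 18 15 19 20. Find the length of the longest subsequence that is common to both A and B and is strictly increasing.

8

A longest common strictly increasing subsequence is 3, 14, 15, 16, 17, 18, 19, 20 (length 8); it appears in order in both A and B, and no longer such subsequence exists.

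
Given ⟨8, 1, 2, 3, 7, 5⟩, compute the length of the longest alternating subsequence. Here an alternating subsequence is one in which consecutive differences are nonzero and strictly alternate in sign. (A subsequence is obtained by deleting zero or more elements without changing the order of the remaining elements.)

4

Track the best alternating length ending on an up-step vs a down-step at each position: up/down = 1/1, 1/2, 3/2, 3/2, 3/2, 3/4.
The maximum over both is 4; one such subsequence is 8, 1, 7, 5.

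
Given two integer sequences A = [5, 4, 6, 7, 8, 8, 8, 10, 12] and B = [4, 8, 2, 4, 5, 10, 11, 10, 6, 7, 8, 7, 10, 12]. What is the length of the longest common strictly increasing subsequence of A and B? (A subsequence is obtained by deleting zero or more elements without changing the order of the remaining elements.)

For each value that appears in both, track the longest common increasing run ending there.
The best achievable length is 6; one witness is 4, 6, 7, 8, 10, 12 (A-positions 2,3,4,5,8,9, B-positions 1,9,10,11,13,14).

6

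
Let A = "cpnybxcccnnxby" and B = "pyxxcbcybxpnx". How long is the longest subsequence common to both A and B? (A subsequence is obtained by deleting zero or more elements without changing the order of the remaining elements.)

A longest common subsequence is pyxccnx (length 7); the LCS DP confirms no longer common subsequence exists.

7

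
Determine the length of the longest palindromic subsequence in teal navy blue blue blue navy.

5

One longest palindromic subsequence is navy blue blue blue navy (positions 2,3,4,5,6); it reads the same forward and backward, and the interval DP gives dp[1][6] = 5.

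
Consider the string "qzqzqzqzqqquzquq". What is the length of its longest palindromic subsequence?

Using dp[i][j] = 2 + dp[i+1][j−1] if the ends match, else max(dp[i+1][j], dp[i][j−1]):
dp[1][16] = 11. A witness is qqzqqqqqzqq at positions 1,3,4,5,7,9,10,11,13,14,16.

11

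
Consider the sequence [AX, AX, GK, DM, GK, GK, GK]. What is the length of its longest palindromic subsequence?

One longest palindromic subsequence is GK GK GK GK (positions 3,5,6,7); it reads the same forward and backward, and the interval DP gives dp[1][7] = 4.

4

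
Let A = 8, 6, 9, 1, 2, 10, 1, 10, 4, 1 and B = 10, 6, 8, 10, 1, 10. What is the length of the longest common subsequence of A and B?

4

A longest common subsequence is 8, 10, 1, 10 (length 4); the LCS DP confirms no longer common subsequence exists.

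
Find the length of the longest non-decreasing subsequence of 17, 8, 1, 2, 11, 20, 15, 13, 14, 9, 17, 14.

6

One longest non-decreasing subsequence is 1, 2, 11, 13, 14, 17 (positions 3,4,5,8,9,11), of length 6; no longer one exists.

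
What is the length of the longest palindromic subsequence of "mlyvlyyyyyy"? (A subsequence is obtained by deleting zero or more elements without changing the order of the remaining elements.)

7

Using dp[i][j] = 2 + dp[i+1][j−1] if the ends match, else max(dp[i+1][j], dp[i][j−1]):
dp[1][11] = 7. A witness is yyyyyyy at positions 3,6,7,8,9,10,11.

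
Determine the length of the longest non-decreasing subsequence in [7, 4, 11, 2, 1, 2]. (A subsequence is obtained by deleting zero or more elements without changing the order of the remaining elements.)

2

Let dp[i] be the longest non-decreasing subsequence ending at position i. Then dp = [1, 1, 2, 1, 1, 2].
The maximum is 2; one witness is 7, 11 at positions 1,3.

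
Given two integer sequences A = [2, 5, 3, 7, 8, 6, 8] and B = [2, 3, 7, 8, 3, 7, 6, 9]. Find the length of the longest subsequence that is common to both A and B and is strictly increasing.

A longest common strictly increasing subsequence is 2, 3, 7, 8 (length 4); it appears in order in both A and B, and no longer such subsequence exists.

4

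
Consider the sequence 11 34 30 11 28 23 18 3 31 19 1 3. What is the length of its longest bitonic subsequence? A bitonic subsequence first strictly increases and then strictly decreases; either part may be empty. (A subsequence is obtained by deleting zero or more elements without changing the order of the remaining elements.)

One longest bitonic subsequence is 11, 34, 30, 28, 23, 18, 3, 1 (positions 1,2,3,5,6,7,8,11): it rises to 34 then falls. Length 8 is optimal.

8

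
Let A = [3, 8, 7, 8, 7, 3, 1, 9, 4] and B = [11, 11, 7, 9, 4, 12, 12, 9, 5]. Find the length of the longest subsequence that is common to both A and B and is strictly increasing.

For each value that appears in both, track the longest common increasing run ending there.
The best achievable length is 2; one witness is 7, 9 (A-positions 3,8, B-positions 3,4).

2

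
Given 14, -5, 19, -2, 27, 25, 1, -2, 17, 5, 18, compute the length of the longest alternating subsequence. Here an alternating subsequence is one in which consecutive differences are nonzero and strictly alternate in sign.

9

Track the best alternating length ending on an up-step vs a down-step at each position: up/down = 1/1, 1/2, 3/1, 3/4, 5/1, 5/6, 5/6, 3/6, 7/6, 7/8, 9/6.
The maximum over both is 9; one such subsequence is 14, -5, 19, -2, 27, 1, 17, 5, 18.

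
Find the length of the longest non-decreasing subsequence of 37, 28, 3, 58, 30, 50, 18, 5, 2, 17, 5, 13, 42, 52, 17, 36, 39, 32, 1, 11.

7

Scanning left to right, the best length ending at each element is: 37→1, 28→1, 3→1, 58→2, 30→2, 50→3, 18→2, 5→2, 2→1, 17→3, 5→3, 13→4, 42→5, 52→6, 17→5, 36→6, 39→7, 32→6, 1→1, 11→4.
So the longest non-decreasing subsequence has length 7, e.g. 3, 5, 5, 13, 17, 36, 39.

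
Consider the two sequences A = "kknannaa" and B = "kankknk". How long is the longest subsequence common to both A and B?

4

Backtracking the LCS table gives one alignment: k (A2,B1) → a (A4,B2) → n (A5,B3) → n (A6,B6).
So the longest common subsequence has length 4.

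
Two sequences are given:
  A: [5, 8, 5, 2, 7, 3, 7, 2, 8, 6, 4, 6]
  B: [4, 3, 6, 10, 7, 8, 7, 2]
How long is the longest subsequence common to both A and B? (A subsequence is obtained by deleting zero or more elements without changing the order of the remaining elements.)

3

Backtracking the LCS table gives one alignment: 8 (A2,B6) → 7 (A7,B7) → 2 (A8,B8).
So the longest common subsequence has length 3.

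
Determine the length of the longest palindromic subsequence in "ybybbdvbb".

One longest palindromic subsequence is bbvbb (positions 2,4,7,8,9); it reads the same forward and backward, and the interval DP gives dp[1][9] = 5.

5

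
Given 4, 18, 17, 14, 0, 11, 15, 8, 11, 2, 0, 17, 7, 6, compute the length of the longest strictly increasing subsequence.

Scanning left to right, the best length ending at each element is: 4→1, 18→2, 17→2, 14→2, 0→1, 11→2, 15→3, 8→2, 11→3, 2→2, 0→1, 17→4, 7→3, 6→3.
So the longest increasing subsequence has length 4, e.g. 4, 14, 15, 17.

4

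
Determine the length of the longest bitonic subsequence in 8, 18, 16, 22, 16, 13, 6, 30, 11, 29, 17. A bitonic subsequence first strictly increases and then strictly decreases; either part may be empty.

One longest bitonic subsequence is 8, 18, 22, 16, 13, 11 (positions 1,2,4,5,6,9): it rises to 22 then falls. Length 6 is optimal.

6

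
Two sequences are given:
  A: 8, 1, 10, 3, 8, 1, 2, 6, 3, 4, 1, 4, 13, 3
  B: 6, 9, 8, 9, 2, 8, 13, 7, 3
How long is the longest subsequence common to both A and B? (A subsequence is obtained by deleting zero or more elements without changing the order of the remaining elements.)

4

Backtracking the LCS table gives one alignment: 8 (A1,B3) → 8 (A5,B6) → 13 (A13,B7) → 3 (A14,B9).
So the longest common subsequence has length 4.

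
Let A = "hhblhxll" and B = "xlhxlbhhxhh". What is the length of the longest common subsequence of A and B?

A longest common subsequence is hhhx (length 4); the LCS DP confirms no longer common subsequence exists.

4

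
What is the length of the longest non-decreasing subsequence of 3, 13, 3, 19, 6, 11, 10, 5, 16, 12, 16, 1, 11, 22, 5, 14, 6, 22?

8

One longest non-decreasing subsequence is 3, 3, 6, 11, 16, 16, 22, 22 (positions 1,3,5,6,9,11,14,18), of length 8; no longer one exists.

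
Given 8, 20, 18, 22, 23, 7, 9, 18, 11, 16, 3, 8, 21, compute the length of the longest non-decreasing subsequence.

Scanning left to right, the best length ending at each element is: 8→1, 20→2, 18→2, 22→3, 23→4, 7→1, 9→2, 18→3, 11→3, 16→4, 3→1, 8→2, 21→5.
So the longest non-decreasing subsequence has length 5, e.g. 8, 9, 11, 16, 21.

5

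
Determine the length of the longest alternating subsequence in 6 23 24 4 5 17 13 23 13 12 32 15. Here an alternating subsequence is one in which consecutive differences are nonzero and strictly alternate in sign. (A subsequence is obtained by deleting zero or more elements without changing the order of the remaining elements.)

Track the best alternating length ending on an up-step vs a down-step at each position: up/down = 1/1, 2/1, 2/1, 1/3, 4/3, 4/3, 4/5, 6/3, 4/7, 4/7, 8/1, 8/9.
The maximum over both is 9; one such subsequence is 6, 23, 4, 17, 13, 23, 13, 32, 15.

9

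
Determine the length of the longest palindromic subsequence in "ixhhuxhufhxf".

Using dp[i][j] = 2 + dp[i+1][j−1] if the ends match, else max(dp[i+1][j], dp[i][j−1]):
dp[1][12] = 7. A witness is xhuhuhx at positions 2,3,5,7,8,10,11.

7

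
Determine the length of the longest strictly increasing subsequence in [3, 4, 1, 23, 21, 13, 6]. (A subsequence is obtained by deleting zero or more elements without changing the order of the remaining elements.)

Scanning left to right, the best length ending at each element is: 3→1, 4→2, 1→1, 23→3, 21→3, 13→3, 6→3.
So the longest increasing subsequence has length 3, e.g. 3, 4, 23.

3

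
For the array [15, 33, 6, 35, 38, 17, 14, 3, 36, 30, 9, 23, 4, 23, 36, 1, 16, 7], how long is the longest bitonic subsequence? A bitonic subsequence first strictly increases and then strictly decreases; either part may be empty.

9

Let inc[i] be the LIS ending at i and dec[i] the longest strictly decreasing subsequence starting at i. inc = [1, 2, 1, 3, 4, 2, 2, 1, 4, 3, 2, 3, 2, 3, 4, 1, 3, 3], dec = [5, 6, 3, 6, 6, 5, 4, 2, 5, 4, 3, 3, 2, 3, 3, 1, 2, 1].
max_i inc[i]+dec[i]−1 = 9, with one witness 15, 33, 35, 38, 36, 30, 23, 16, 7.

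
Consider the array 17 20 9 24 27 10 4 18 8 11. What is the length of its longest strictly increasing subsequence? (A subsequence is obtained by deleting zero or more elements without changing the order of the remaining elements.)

4

One longest increasing subsequence is 17, 20, 24, 27 (positions 1,2,4,5), of length 4; no longer one exists.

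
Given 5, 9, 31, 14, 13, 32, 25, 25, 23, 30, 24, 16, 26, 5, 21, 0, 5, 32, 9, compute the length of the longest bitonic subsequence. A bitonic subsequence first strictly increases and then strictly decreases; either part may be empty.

9

One longest bitonic subsequence is 5, 9, 31, 32, 30, 24, 16, 5, 0 (positions 1,2,3,6,10,11,12,14,16): it rises to 32 then falls. Length 9 is optimal.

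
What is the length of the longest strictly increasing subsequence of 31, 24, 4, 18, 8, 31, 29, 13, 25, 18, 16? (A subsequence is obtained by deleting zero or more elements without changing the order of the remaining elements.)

4

One longest increasing subsequence is 4, 8, 13, 25 (positions 3,5,8,9), of length 4; no longer one exists.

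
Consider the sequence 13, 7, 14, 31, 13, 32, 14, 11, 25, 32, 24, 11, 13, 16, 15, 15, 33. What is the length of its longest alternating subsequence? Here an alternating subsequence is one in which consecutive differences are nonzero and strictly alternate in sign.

Track the best alternating length ending on an up-step vs a down-step at each position: up/down = 1/1, 1/2, 3/1, 3/1, 3/4, 5/1, 5/6, 3/6, 7/6, 7/1, 7/8, 3/8, 9/8, 9/8, 9/10, 9/10, 11/1.
The maximum over both is 11; one such subsequence is 13, 7, 14, 13, 32, 14, 25, 11, 16, 15, 33.

11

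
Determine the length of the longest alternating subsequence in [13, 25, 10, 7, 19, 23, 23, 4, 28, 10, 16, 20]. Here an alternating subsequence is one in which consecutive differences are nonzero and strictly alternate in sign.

8

A longest alternating subsequence is 13, 25, 10, 19, 4, 28, 10, 16 (positions 1,2,3,5,8,9,10,11); its 7 consecutive differences strictly alternate in sign, and length 8 is optimal.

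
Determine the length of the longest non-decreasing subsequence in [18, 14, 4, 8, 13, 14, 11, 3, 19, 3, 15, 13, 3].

Scanning left to right, the best length ending at each element is: 18→1, 14→1, 4→1, 8→2, 13→3, 14→4, 11→3, 3→1, 19→5, 3→2, 15→5, 13→4, 3→3.
So the longest non-decreasing subsequence has length 5, e.g. 4, 8, 13, 14, 19.

5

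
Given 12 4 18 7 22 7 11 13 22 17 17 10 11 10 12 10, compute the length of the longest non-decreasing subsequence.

Scanning left to right, the best length ending at each element is: 12→1, 4→1, 18→2, 7→2, 22→3, 7→3, 11→4, 13→5, 22→6, 17→6, 17→7, 10→4, 11→5, 10→5, 12→6, 10→6.
So the longest non-decreasing subsequence has length 7, e.g. 4, 7, 7, 11, 13, 17, 17.

7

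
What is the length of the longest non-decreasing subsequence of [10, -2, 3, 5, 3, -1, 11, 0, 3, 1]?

4

One longest non-decreasing subsequence is -2, 3, 5, 11 (positions 2,3,4,7), of length 4; no longer one exists.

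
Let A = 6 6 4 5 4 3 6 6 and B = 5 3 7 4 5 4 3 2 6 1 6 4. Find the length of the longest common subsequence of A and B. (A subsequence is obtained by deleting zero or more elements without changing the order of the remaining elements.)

Backtracking the LCS table gives one alignment: 4 (A3,B4) → 5 (A4,B5) → 4 (A5,B6) → 3 (A6,B7) → 6 (A7,B9) → 6 (A8,B11).
So the longest common subsequence has length 6.

6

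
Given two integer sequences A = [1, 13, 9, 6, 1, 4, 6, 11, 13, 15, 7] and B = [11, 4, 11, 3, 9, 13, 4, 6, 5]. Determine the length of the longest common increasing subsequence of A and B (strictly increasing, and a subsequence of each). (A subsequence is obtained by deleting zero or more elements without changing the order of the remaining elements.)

3

For each value that appears in both, track the longest common increasing run ending there.
The best achievable length is 3; one witness is 4, 11, 13 (A-positions 6,8,9, B-positions 2,3,6).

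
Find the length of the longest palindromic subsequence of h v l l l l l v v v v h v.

Using dp[i][j] = 2 + dp[i+1][j−1] if the ends match, else max(dp[i+1][j], dp[i][j−1]):
dp[1][13] = 9. A witness is hvlllllvh at positions 1,2,3,4,5,6,7,11,12.

9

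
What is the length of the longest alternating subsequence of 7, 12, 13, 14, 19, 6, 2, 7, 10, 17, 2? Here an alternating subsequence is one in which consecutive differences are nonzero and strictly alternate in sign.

5

Track the best alternating length ending on an up-step vs a down-step at each position: up/down = 1/1, 2/1, 2/1, 2/1, 2/1, 1/3, 1/3, 4/3, 4/3, 4/3, 1/5.
The maximum over both is 5; one such subsequence is 7, 12, 6, 7, 2.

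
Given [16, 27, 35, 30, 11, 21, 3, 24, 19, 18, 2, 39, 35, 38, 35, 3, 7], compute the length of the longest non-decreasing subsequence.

One longest non-decreasing subsequence is 16, 27, 35, 35, 38 (positions 1,2,3,13,14), of length 5; no longer one exists.

5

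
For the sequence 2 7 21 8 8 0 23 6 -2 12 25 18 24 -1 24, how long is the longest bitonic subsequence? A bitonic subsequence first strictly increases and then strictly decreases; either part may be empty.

One longest bitonic subsequence is 2, 7, 21, 23, 25, 24, -1 (positions 1,2,3,7,11,13,14): it rises to 25 then falls. Length 7 is optimal.

7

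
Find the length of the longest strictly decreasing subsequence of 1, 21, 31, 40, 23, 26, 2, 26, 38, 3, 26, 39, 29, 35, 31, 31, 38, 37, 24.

One longest decreasing subsequence is 40, 38, 35, 31, 24 (positions 4,9,14,15,19), of length 5; no longer one exists.

5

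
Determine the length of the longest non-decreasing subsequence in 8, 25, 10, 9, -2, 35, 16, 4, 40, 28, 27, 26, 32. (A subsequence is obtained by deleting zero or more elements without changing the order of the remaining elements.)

Scanning left to right, the best length ending at each element is: 8→1, 25→2, 10→2, 9→2, -2→1, 35→3, 16→3, 4→2, 40→4, 28→4, 27→4, 26→4, 32→5.
So the longest non-decreasing subsequence has length 5, e.g. 8, 10, 16, 28, 32.

5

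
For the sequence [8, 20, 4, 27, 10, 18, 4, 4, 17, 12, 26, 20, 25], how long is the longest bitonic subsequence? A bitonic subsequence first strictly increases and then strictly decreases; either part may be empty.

6

One longest bitonic subsequence is 8, 20, 27, 18, 17, 12 (positions 1,2,4,6,9,10): it rises to 27 then falls. Length 6 is optimal.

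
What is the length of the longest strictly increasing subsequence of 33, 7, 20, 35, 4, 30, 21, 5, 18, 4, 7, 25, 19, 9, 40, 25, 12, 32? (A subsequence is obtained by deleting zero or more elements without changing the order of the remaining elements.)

Scanning left to right, the best length ending at each element is: 33→1, 7→1, 20→2, 35→3, 4→1, 30→3, 21→3, 5→2, 18→3, 4→1, 7→3, 25→4, 19→4, 9→4, 40→5, 25→5, 12→5, 32→6.
So the longest increasing subsequence has length 6, e.g. 4, 5, 18, 19, 25, 32.

6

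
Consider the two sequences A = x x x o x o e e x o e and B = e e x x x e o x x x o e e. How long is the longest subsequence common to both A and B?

8

A longest common subsequence is xxxoxoee (length 8); the LCS DP confirms no longer common subsequence exists.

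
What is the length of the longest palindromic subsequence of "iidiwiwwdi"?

7

One longest palindromic subsequence is idwwwdi (positions 1,3,5,7,8,9,10); it reads the same forward and backward, and the interval DP gives dp[1][10] = 7.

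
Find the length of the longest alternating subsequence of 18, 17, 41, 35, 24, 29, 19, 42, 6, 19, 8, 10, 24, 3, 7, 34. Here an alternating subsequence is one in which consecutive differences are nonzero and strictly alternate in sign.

A longest alternating subsequence is 18, 17, 41, 24, 29, 19, 42, 6, 19, 8, 10, 3, 7 (positions 1,2,3,5,6,7,8,9,10,11,12,14,15); its 12 consecutive differences strictly alternate in sign, and length 13 is optimal.

13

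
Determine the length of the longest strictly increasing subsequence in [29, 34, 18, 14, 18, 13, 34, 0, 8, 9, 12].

4

Let dp[i] be the longest increasing subsequence ending at position i. Then dp = [1, 2, 1, 1, 2, 1, 3, 1, 2, 3, 4].
The maximum is 4; one witness is 0, 8, 9, 12 at positions 8,9,10,11.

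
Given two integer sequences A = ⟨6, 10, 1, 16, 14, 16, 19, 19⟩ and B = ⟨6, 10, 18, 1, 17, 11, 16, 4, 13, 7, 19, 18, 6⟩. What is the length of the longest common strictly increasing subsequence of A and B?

For each value that appears in both, track the longest common increasing run ending there.
The best achievable length is 4; one witness is 6, 10, 16, 19 (A-positions 1,2,4,7, B-positions 1,2,7,11).

4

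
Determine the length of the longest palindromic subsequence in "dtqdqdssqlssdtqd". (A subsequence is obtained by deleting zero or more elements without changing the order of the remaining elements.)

11

Using dp[i][j] = 2 + dp[i+1][j−1] if the ends match, else max(dp[i+1][j], dp[i][j−1]):
dp[1][16] = 11. A witness is dqdsslssdqd at positions 1,3,6,7,8,10,11,12,13,15,16.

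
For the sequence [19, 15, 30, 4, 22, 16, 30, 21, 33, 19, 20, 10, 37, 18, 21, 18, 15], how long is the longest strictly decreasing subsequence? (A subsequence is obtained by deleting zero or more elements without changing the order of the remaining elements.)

6

One longest decreasing subsequence is 30, 22, 21, 19, 18, 15 (positions 3,5,8,10,14,17), of length 6; no longer one exists.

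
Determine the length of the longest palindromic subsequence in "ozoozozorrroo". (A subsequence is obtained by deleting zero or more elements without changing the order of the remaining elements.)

9

Using dp[i][j] = 2 + dp[i+1][j−1] if the ends match, else max(dp[i+1][j], dp[i][j−1]):
dp[1][13] = 9. A witness is ooozozooo at positions 1,3,4,5,6,7,8,12,13.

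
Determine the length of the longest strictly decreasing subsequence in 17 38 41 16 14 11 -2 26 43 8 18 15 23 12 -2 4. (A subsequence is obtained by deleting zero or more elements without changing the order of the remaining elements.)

6

One longest decreasing subsequence is 17, 16, 14, 11, 8, -2 (positions 1,4,5,6,10,15), of length 6; no longer one exists.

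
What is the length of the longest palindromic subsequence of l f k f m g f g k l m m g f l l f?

Using dp[i][j] = 2 + dp[i+1][j−1] if the ends match, else max(dp[i+1][j], dp[i][j−1]):
dp[1][17] = 9. A witness is ffmgfgmff at positions 2,4,5,6,7,8,12,14,17.

9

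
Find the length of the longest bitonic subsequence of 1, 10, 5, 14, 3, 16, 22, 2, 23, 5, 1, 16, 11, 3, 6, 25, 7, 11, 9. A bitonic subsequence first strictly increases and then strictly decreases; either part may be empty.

9

Let inc[i] be the LIS ending at i and dec[i] the longest strictly decreasing subsequence starting at i. inc = [1, 2, 2, 3, 2, 4, 5, 2, 6, 3, 1, 4, 4, 3, 4, 7, 5, 6, 6], dec = [1, 5, 4, 4, 3, 3, 4, 2, 4, 2, 1, 3, 2, 1, 1, 3, 1, 2, 1].
max_i inc[i]+dec[i]−1 = 9, with one witness 1, 10, 14, 16, 22, 23, 16, 11, 9.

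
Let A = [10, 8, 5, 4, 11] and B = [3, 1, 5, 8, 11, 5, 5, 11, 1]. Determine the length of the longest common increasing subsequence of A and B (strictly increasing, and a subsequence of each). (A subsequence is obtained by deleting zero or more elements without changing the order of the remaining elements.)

A longest common strictly increasing subsequence is 5, 11 (length 2); it appears in order in both A and B, and no longer such subsequence exists.

2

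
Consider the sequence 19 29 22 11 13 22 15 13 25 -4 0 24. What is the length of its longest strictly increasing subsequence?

4

One longest increasing subsequence is 11, 13, 22, 25 (positions 4,5,6,9), of length 4; no longer one exists.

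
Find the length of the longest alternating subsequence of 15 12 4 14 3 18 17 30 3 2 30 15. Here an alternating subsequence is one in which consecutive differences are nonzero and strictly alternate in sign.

Track the best alternating length ending on an up-step vs a down-step at each position: up/down = 1/1, 1/2, 1/2, 3/2, 1/4, 5/1, 5/6, 7/1, 1/8, 1/8, 9/1, 9/10.
The maximum over both is 10; one such subsequence is 15, 12, 14, 3, 18, 17, 30, 3, 30, 15.

10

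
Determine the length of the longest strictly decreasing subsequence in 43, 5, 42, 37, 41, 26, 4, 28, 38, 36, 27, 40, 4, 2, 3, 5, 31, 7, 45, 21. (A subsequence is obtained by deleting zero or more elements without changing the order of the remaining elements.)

8

One longest decreasing subsequence is 43, 42, 41, 38, 36, 27, 4, 2 (positions 1,3,5,9,10,11,13,14), of length 8; no longer one exists.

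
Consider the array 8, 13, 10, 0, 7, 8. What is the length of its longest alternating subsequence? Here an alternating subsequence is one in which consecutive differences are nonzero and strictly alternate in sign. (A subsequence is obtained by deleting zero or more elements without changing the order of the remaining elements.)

A longest alternating subsequence is 8, 13, 0, 7 (positions 1,2,4,5); its 3 consecutive differences strictly alternate in sign, and length 4 is optimal.

4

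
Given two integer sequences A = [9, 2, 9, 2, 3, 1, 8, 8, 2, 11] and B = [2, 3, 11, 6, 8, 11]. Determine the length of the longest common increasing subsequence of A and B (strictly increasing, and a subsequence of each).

4

For each value that appears in both, track the longest common increasing run ending there.
The best achievable length is 4; one witness is 2, 3, 8, 11 (A-positions 2,5,7,10, B-positions 1,2,5,6).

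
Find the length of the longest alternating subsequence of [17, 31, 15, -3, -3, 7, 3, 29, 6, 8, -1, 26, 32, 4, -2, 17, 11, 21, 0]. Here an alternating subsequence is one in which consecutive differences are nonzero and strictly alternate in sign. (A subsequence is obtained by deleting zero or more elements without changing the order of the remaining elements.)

Track the best alternating length ending on an up-step vs a down-step at each position: up/down = 1/1, 2/1, 1/3, 1/3, 1/3, 4/3, 4/5, 6/3, 6/7, 8/7, 4/9, 10/7, 10/1, 10/11, 4/11, 12/11, 12/13, 14/11, 12/15.
The maximum over both is 15; one such subsequence is 17, 31, -3, 7, 3, 29, 6, 8, -1, 26, 4, 17, 11, 21, 0.

15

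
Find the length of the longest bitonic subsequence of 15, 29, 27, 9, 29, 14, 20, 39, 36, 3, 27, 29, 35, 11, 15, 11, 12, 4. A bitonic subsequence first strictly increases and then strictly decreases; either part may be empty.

One longest bitonic subsequence is 15, 27, 29, 39, 36, 35, 15, 12, 4 (positions 1,3,5,8,9,13,15,17,18): it rises to 39 then falls. Length 9 is optimal.

9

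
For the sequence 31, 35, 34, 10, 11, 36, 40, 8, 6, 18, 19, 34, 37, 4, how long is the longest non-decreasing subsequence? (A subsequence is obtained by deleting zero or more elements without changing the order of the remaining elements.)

6

Let dp[i] be the longest non-decreasing subsequence ending at position i. Then dp = [1, 2, 2, 1, 2, 3, 4, 1, 1, 3, 4, 5, 6, 1].
The maximum is 6; one witness is 10, 11, 18, 19, 34, 37 at positions 4,5,10,11,12,13.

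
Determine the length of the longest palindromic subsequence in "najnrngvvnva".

6

One longest palindromic subsequence is anvvna (positions 2,6,8,9,10,12); it reads the same forward and backward, and the interval DP gives dp[1][12] = 6.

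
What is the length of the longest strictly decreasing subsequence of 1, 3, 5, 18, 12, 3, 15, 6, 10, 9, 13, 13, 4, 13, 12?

5

Let dp[i] be the longest decreasing subsequence ending at position i. Then dp = [1, 1, 1, 1, 2, 3, 2, 3, 3, 4, 3, 3, 5, 3, 4].
The maximum is 5; one witness is 18, 12, 10, 9, 4 at positions 4,5,9,10,13.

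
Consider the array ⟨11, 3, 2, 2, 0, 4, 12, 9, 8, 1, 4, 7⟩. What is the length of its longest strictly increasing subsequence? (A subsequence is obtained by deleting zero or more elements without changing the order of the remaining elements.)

4

Let dp[i] be the longest increasing subsequence ending at position i. Then dp = [1, 1, 1, 1, 1, 2, 3, 3, 3, 2, 3, 4].
The maximum is 4; one witness is 0, 1, 4, 7 at positions 5,10,11,12.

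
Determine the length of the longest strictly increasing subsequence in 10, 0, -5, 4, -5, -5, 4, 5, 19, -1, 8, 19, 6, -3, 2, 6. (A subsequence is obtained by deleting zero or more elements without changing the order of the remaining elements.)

5

Scanning left to right, the best length ending at each element is: 10→1, 0→1, -5→1, 4→2, -5→1, -5→1, 4→2, 5→3, 19→4, -1→2, 8→4, 19→5, 6→4, -3→2, 2→3, 6→4.
So the longest increasing subsequence has length 5, e.g. 0, 4, 5, 8, 19.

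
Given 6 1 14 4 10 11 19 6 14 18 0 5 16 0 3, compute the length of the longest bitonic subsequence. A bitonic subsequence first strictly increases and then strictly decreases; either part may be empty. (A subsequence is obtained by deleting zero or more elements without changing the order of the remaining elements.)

8

One longest bitonic subsequence is 1, 4, 10, 11, 19, 18, 16, 3 (positions 2,4,5,6,7,10,13,15): it rises to 19 then falls. Length 8 is optimal.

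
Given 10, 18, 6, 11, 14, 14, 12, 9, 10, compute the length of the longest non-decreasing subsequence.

Let dp[i] be the longest non-decreasing subsequence ending at position i. Then dp = [1, 2, 1, 2, 3, 4, 3, 2, 3].
The maximum is 4; one witness is 10, 11, 14, 14 at positions 1,4,5,6.

4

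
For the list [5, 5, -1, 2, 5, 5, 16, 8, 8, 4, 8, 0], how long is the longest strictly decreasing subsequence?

4

Let dp[i] be the longest decreasing subsequence ending at position i. Then dp = [1, 1, 2, 2, 1, 1, 1, 2, 2, 3, 2, 4].
The maximum is 4; one witness is 16, 8, 4, 0 at positions 7,8,10,12.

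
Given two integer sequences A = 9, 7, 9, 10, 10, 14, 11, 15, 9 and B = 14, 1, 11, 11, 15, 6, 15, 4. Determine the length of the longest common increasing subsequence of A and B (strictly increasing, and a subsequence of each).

2

A longest common strictly increasing subsequence is 14, 15 (length 2); it appears in order in both A and B, and no longer such subsequence exists.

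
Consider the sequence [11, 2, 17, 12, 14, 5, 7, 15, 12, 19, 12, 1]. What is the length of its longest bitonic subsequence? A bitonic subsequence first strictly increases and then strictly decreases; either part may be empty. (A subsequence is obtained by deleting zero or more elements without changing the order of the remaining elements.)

7

One longest bitonic subsequence is 11, 12, 14, 15, 19, 12, 1 (positions 1,4,5,8,10,11,12): it rises to 19 then falls. Length 7 is optimal.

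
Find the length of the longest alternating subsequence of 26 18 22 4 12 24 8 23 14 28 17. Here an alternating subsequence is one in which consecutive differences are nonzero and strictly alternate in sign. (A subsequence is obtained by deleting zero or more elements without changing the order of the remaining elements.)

A longest alternating subsequence is 26, 18, 22, 4, 12, 8, 23, 14, 28, 17 (positions 1,2,3,4,5,7,8,9,10,11); its 9 consecutive differences strictly alternate in sign, and length 10 is optimal.

10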